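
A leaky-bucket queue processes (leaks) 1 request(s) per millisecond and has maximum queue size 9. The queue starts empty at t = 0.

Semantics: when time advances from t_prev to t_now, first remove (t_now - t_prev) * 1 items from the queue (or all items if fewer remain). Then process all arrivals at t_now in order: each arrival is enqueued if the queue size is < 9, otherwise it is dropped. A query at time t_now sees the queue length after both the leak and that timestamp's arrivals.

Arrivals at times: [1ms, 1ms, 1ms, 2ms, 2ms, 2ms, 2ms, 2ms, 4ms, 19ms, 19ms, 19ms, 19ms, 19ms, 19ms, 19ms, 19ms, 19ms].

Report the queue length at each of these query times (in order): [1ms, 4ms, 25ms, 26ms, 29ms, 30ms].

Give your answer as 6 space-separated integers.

Queue lengths at query times:
  query t=1ms: backlog = 3
  query t=4ms: backlog = 6
  query t=25ms: backlog = 3
  query t=26ms: backlog = 2
  query t=29ms: backlog = 0
  query t=30ms: backlog = 0

Answer: 3 6 3 2 0 0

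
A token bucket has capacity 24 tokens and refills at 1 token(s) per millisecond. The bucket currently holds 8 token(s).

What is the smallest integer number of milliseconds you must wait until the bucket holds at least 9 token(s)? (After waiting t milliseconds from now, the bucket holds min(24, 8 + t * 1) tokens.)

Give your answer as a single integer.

Answer: 1

Derivation:
Need 8 + t * 1 >= 9, so t >= 1/1.
Smallest integer t = ceil(1/1) = 1.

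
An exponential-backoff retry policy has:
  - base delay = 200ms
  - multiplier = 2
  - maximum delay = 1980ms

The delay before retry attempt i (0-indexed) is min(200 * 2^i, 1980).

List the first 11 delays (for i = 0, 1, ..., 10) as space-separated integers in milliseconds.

Computing each delay:
  i=0: min(200*2^0, 1980) = 200
  i=1: min(200*2^1, 1980) = 400
  i=2: min(200*2^2, 1980) = 800
  i=3: min(200*2^3, 1980) = 1600
  i=4: min(200*2^4, 1980) = 1980
  i=5: min(200*2^5, 1980) = 1980
  i=6: min(200*2^6, 1980) = 1980
  i=7: min(200*2^7, 1980) = 1980
  i=8: min(200*2^8, 1980) = 1980
  i=9: min(200*2^9, 1980) = 1980
  i=10: min(200*2^10, 1980) = 1980

Answer: 200 400 800 1600 1980 1980 1980 1980 1980 1980 1980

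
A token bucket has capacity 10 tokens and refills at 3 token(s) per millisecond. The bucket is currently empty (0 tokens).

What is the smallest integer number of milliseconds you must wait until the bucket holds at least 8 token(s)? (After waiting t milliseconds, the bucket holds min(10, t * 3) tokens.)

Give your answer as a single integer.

Need t * 3 >= 8, so t >= 8/3.
Smallest integer t = ceil(8/3) = 3.

Answer: 3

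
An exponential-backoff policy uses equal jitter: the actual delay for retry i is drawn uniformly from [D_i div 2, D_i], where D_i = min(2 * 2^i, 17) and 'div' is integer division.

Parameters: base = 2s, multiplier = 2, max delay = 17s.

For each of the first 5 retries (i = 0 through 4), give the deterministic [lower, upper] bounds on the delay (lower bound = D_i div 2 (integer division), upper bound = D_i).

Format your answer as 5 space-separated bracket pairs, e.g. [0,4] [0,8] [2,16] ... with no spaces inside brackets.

Answer: [1,2] [2,4] [4,8] [8,16] [8,17]

Derivation:
Computing bounds per retry:
  i=0: D_i=min(2*2^0,17)=2, bounds=[1,2]
  i=1: D_i=min(2*2^1,17)=4, bounds=[2,4]
  i=2: D_i=min(2*2^2,17)=8, bounds=[4,8]
  i=3: D_i=min(2*2^3,17)=16, bounds=[8,16]
  i=4: D_i=min(2*2^4,17)=17, bounds=[8,17]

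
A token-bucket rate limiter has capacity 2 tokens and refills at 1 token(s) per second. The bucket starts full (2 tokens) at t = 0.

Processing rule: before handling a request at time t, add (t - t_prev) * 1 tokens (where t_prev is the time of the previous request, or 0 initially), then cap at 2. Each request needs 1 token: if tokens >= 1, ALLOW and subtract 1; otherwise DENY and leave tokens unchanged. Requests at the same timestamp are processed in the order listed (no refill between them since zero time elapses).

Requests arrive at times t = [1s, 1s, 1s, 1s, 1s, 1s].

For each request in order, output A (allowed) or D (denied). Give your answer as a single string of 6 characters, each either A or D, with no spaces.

Answer: AADDDD

Derivation:
Simulating step by step:
  req#1 t=1s: ALLOW
  req#2 t=1s: ALLOW
  req#3 t=1s: DENY
  req#4 t=1s: DENY
  req#5 t=1s: DENY
  req#6 t=1s: DENY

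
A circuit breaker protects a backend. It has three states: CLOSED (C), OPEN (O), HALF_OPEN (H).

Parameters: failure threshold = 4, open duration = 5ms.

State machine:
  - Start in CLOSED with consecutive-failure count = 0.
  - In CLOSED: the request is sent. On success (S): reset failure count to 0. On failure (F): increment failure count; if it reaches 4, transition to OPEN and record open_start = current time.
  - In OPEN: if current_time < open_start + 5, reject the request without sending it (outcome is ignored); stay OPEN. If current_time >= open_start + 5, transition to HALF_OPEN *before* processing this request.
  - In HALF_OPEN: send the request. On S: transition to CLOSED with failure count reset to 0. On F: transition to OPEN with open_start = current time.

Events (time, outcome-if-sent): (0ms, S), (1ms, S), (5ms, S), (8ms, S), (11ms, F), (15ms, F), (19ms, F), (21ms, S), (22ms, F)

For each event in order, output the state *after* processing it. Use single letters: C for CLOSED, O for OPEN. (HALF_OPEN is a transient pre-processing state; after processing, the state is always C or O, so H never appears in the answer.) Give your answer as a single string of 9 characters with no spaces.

Answer: CCCCCCCCC

Derivation:
State after each event:
  event#1 t=0ms outcome=S: state=CLOSED
  event#2 t=1ms outcome=S: state=CLOSED
  event#3 t=5ms outcome=S: state=CLOSED
  event#4 t=8ms outcome=S: state=CLOSED
  event#5 t=11ms outcome=F: state=CLOSED
  event#6 t=15ms outcome=F: state=CLOSED
  event#7 t=19ms outcome=F: state=CLOSED
  event#8 t=21ms outcome=S: state=CLOSED
  event#9 t=22ms outcome=F: state=CLOSED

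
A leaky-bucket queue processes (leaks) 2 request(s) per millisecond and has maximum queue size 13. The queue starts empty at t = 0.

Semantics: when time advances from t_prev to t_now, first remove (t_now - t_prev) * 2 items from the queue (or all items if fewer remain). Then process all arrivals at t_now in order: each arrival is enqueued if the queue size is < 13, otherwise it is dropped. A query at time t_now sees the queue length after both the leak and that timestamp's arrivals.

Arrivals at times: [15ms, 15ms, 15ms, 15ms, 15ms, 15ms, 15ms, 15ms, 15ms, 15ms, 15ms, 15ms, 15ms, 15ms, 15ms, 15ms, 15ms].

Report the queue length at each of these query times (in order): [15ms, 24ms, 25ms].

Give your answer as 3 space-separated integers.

Answer: 13 0 0

Derivation:
Queue lengths at query times:
  query t=15ms: backlog = 13
  query t=24ms: backlog = 0
  query t=25ms: backlog = 0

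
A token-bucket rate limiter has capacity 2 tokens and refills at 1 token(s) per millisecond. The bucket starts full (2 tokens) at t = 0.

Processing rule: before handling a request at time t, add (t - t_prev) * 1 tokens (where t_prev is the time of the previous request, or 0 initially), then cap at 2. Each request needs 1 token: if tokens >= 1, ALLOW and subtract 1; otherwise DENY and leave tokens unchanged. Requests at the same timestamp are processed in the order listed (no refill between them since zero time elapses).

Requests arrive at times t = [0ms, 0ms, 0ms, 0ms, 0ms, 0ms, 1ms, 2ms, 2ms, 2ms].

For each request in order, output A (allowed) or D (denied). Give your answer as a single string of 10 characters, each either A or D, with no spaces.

Simulating step by step:
  req#1 t=0ms: ALLOW
  req#2 t=0ms: ALLOW
  req#3 t=0ms: DENY
  req#4 t=0ms: DENY
  req#5 t=0ms: DENY
  req#6 t=0ms: DENY
  req#7 t=1ms: ALLOW
  req#8 t=2ms: ALLOW
  req#9 t=2ms: DENY
  req#10 t=2ms: DENY

Answer: AADDDDAADD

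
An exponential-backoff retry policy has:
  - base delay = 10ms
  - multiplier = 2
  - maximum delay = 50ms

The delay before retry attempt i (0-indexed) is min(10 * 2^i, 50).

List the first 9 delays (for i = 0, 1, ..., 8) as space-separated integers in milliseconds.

Computing each delay:
  i=0: min(10*2^0, 50) = 10
  i=1: min(10*2^1, 50) = 20
  i=2: min(10*2^2, 50) = 40
  i=3: min(10*2^3, 50) = 50
  i=4: min(10*2^4, 50) = 50
  i=5: min(10*2^5, 50) = 50
  i=6: min(10*2^6, 50) = 50
  i=7: min(10*2^7, 50) = 50
  i=8: min(10*2^8, 50) = 50

Answer: 10 20 40 50 50 50 50 50 50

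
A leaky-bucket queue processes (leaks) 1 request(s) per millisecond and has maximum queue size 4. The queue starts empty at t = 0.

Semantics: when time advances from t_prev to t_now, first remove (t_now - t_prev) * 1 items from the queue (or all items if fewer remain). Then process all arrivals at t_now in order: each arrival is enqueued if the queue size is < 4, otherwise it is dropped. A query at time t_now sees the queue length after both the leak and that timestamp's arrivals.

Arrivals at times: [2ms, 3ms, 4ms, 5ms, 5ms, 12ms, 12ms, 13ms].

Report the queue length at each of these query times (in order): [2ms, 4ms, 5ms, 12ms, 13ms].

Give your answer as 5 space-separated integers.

Queue lengths at query times:
  query t=2ms: backlog = 1
  query t=4ms: backlog = 1
  query t=5ms: backlog = 2
  query t=12ms: backlog = 2
  query t=13ms: backlog = 2

Answer: 1 1 2 2 2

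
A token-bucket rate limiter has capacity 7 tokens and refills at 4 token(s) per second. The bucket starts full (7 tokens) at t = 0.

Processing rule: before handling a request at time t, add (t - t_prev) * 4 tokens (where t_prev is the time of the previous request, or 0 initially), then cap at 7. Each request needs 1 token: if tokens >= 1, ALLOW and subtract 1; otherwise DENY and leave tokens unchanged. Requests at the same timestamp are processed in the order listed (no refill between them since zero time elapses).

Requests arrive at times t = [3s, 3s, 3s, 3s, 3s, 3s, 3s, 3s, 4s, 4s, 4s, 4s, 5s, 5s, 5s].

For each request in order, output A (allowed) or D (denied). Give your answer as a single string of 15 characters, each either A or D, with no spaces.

Simulating step by step:
  req#1 t=3s: ALLOW
  req#2 t=3s: ALLOW
  req#3 t=3s: ALLOW
  req#4 t=3s: ALLOW
  req#5 t=3s: ALLOW
  req#6 t=3s: ALLOW
  req#7 t=3s: ALLOW
  req#8 t=3s: DENY
  req#9 t=4s: ALLOW
  req#10 t=4s: ALLOW
  req#11 t=4s: ALLOW
  req#12 t=4s: ALLOW
  req#13 t=5s: ALLOW
  req#14 t=5s: ALLOW
  req#15 t=5s: ALLOW

Answer: AAAAAAADAAAAAAA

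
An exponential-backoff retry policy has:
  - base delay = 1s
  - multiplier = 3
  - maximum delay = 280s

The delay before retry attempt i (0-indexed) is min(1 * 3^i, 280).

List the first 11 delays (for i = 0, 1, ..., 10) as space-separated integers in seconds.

Computing each delay:
  i=0: min(1*3^0, 280) = 1
  i=1: min(1*3^1, 280) = 3
  i=2: min(1*3^2, 280) = 9
  i=3: min(1*3^3, 280) = 27
  i=4: min(1*3^4, 280) = 81
  i=5: min(1*3^5, 280) = 243
  i=6: min(1*3^6, 280) = 280
  i=7: min(1*3^7, 280) = 280
  i=8: min(1*3^8, 280) = 280
  i=9: min(1*3^9, 280) = 280
  i=10: min(1*3^10, 280) = 280

Answer: 1 3 9 27 81 243 280 280 280 280 280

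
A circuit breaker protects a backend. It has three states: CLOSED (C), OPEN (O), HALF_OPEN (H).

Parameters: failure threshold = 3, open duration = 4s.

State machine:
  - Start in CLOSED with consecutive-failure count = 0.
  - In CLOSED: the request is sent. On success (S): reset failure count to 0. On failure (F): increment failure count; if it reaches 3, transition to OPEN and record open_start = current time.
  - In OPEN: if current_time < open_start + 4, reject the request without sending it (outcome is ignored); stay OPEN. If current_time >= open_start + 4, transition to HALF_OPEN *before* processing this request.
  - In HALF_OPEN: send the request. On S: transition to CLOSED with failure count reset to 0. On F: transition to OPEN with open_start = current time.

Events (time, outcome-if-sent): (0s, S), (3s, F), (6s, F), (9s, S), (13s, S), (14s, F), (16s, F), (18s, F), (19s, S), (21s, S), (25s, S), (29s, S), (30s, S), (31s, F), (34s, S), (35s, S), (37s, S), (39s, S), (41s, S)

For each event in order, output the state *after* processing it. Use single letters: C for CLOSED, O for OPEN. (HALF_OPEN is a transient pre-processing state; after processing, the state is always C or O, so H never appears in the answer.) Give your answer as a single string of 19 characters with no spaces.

Answer: CCCCCCCOOOCCCCCCCCC

Derivation:
State after each event:
  event#1 t=0s outcome=S: state=CLOSED
  event#2 t=3s outcome=F: state=CLOSED
  event#3 t=6s outcome=F: state=CLOSED
  event#4 t=9s outcome=S: state=CLOSED
  event#5 t=13s outcome=S: state=CLOSED
  event#6 t=14s outcome=F: state=CLOSED
  event#7 t=16s outcome=F: state=CLOSED
  event#8 t=18s outcome=F: state=OPEN
  event#9 t=19s outcome=S: state=OPEN
  event#10 t=21s outcome=S: state=OPEN
  event#11 t=25s outcome=S: state=CLOSED
  event#12 t=29s outcome=S: state=CLOSED
  event#13 t=30s outcome=S: state=CLOSED
  event#14 t=31s outcome=F: state=CLOSED
  event#15 t=34s outcome=S: state=CLOSED
  event#16 t=35s outcome=S: state=CLOSED
  event#17 t=37s outcome=S: state=CLOSED
  event#18 t=39s outcome=S: state=CLOSED
  event#19 t=41s outcome=S: state=CLOSED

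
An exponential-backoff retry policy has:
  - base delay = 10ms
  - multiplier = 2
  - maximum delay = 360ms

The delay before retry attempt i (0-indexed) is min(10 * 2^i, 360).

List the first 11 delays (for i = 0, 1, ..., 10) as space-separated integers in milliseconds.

Computing each delay:
  i=0: min(10*2^0, 360) = 10
  i=1: min(10*2^1, 360) = 20
  i=2: min(10*2^2, 360) = 40
  i=3: min(10*2^3, 360) = 80
  i=4: min(10*2^4, 360) = 160
  i=5: min(10*2^5, 360) = 320
  i=6: min(10*2^6, 360) = 360
  i=7: min(10*2^7, 360) = 360
  i=8: min(10*2^8, 360) = 360
  i=9: min(10*2^9, 360) = 360
  i=10: min(10*2^10, 360) = 360

Answer: 10 20 40 80 160 320 360 360 360 360 360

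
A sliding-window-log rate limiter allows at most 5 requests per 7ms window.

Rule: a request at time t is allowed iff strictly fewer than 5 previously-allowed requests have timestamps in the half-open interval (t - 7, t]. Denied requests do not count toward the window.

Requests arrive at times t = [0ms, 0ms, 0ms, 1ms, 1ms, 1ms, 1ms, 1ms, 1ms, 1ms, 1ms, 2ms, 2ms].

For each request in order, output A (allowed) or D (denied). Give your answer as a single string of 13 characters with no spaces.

Answer: AAAAADDDDDDDD

Derivation:
Tracking allowed requests in the window:
  req#1 t=0ms: ALLOW
  req#2 t=0ms: ALLOW
  req#3 t=0ms: ALLOW
  req#4 t=1ms: ALLOW
  req#5 t=1ms: ALLOW
  req#6 t=1ms: DENY
  req#7 t=1ms: DENY
  req#8 t=1ms: DENY
  req#9 t=1ms: DENY
  req#10 t=1ms: DENY
  req#11 t=1ms: DENY
  req#12 t=2ms: DENY
  req#13 t=2ms: DENY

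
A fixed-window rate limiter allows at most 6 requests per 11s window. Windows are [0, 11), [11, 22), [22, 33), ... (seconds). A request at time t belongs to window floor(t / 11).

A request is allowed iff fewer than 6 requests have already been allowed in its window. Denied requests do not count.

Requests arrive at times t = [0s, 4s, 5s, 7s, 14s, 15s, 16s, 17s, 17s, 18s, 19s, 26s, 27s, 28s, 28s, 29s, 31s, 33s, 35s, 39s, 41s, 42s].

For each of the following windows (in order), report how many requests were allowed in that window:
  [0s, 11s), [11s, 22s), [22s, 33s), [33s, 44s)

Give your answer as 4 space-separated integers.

Answer: 4 6 6 5

Derivation:
Processing requests:
  req#1 t=0s (window 0): ALLOW
  req#2 t=4s (window 0): ALLOW
  req#3 t=5s (window 0): ALLOW
  req#4 t=7s (window 0): ALLOW
  req#5 t=14s (window 1): ALLOW
  req#6 t=15s (window 1): ALLOW
  req#7 t=16s (window 1): ALLOW
  req#8 t=17s (window 1): ALLOW
  req#9 t=17s (window 1): ALLOW
  req#10 t=18s (window 1): ALLOW
  req#11 t=19s (window 1): DENY
  req#12 t=26s (window 2): ALLOW
  req#13 t=27s (window 2): ALLOW
  req#14 t=28s (window 2): ALLOW
  req#15 t=28s (window 2): ALLOW
  req#16 t=29s (window 2): ALLOW
  req#17 t=31s (window 2): ALLOW
  req#18 t=33s (window 3): ALLOW
  req#19 t=35s (window 3): ALLOW
  req#20 t=39s (window 3): ALLOW
  req#21 t=41s (window 3): ALLOW
  req#22 t=42s (window 3): ALLOW

Allowed counts by window: 4 6 6 5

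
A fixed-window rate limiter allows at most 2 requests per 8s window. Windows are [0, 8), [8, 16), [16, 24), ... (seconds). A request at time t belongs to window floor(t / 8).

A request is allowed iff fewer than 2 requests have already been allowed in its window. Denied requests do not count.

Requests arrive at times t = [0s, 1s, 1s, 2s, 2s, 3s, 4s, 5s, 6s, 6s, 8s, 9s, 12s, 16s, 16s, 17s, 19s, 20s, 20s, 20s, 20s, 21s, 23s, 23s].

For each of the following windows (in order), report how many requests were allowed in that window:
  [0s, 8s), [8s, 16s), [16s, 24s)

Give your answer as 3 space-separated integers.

Processing requests:
  req#1 t=0s (window 0): ALLOW
  req#2 t=1s (window 0): ALLOW
  req#3 t=1s (window 0): DENY
  req#4 t=2s (window 0): DENY
  req#5 t=2s (window 0): DENY
  req#6 t=3s (window 0): DENY
  req#7 t=4s (window 0): DENY
  req#8 t=5s (window 0): DENY
  req#9 t=6s (window 0): DENY
  req#10 t=6s (window 0): DENY
  req#11 t=8s (window 1): ALLOW
  req#12 t=9s (window 1): ALLOW
  req#13 t=12s (window 1): DENY
  req#14 t=16s (window 2): ALLOW
  req#15 t=16s (window 2): ALLOW
  req#16 t=17s (window 2): DENY
  req#17 t=19s (window 2): DENY
  req#18 t=20s (window 2): DENY
  req#19 t=20s (window 2): DENY
  req#20 t=20s (window 2): DENY
  req#21 t=20s (window 2): DENY
  req#22 t=21s (window 2): DENY
  req#23 t=23s (window 2): DENY
  req#24 t=23s (window 2): DENY

Allowed counts by window: 2 2 2

Answer: 2 2 2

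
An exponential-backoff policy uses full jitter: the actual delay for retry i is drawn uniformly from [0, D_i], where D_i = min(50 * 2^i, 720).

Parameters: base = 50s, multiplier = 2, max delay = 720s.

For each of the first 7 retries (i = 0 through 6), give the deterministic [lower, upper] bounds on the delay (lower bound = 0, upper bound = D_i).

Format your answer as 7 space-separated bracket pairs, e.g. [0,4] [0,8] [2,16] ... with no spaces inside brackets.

Answer: [0,50] [0,100] [0,200] [0,400] [0,720] [0,720] [0,720]

Derivation:
Computing bounds per retry:
  i=0: D_i=min(50*2^0,720)=50, bounds=[0,50]
  i=1: D_i=min(50*2^1,720)=100, bounds=[0,100]
  i=2: D_i=min(50*2^2,720)=200, bounds=[0,200]
  i=3: D_i=min(50*2^3,720)=400, bounds=[0,400]
  i=4: D_i=min(50*2^4,720)=720, bounds=[0,720]
  i=5: D_i=min(50*2^5,720)=720, bounds=[0,720]
  i=6: D_i=min(50*2^6,720)=720, bounds=[0,720]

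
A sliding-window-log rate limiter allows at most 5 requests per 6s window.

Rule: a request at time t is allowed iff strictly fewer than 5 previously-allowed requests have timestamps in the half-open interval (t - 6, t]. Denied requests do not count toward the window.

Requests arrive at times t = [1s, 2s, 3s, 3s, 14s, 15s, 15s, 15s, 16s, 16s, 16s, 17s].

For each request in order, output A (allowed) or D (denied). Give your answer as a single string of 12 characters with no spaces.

Answer: AAAAAAAAADDD

Derivation:
Tracking allowed requests in the window:
  req#1 t=1s: ALLOW
  req#2 t=2s: ALLOW
  req#3 t=3s: ALLOW
  req#4 t=3s: ALLOW
  req#5 t=14s: ALLOW
  req#6 t=15s: ALLOW
  req#7 t=15s: ALLOW
  req#8 t=15s: ALLOW
  req#9 t=16s: ALLOW
  req#10 t=16s: DENY
  req#11 t=16s: DENY
  req#12 t=17s: DENY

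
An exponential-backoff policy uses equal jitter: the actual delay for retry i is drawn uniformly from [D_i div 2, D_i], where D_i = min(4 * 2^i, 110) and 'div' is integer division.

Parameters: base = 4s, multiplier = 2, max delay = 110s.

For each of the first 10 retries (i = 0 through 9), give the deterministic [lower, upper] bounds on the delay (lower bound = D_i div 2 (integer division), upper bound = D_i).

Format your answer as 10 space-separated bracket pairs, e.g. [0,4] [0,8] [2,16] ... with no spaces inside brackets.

Computing bounds per retry:
  i=0: D_i=min(4*2^0,110)=4, bounds=[2,4]
  i=1: D_i=min(4*2^1,110)=8, bounds=[4,8]
  i=2: D_i=min(4*2^2,110)=16, bounds=[8,16]
  i=3: D_i=min(4*2^3,110)=32, bounds=[16,32]
  i=4: D_i=min(4*2^4,110)=64, bounds=[32,64]
  i=5: D_i=min(4*2^5,110)=110, bounds=[55,110]
  i=6: D_i=min(4*2^6,110)=110, bounds=[55,110]
  i=7: D_i=min(4*2^7,110)=110, bounds=[55,110]
  i=8: D_i=min(4*2^8,110)=110, bounds=[55,110]
  i=9: D_i=min(4*2^9,110)=110, bounds=[55,110]

Answer: [2,4] [4,8] [8,16] [16,32] [32,64] [55,110] [55,110] [55,110] [55,110] [55,110]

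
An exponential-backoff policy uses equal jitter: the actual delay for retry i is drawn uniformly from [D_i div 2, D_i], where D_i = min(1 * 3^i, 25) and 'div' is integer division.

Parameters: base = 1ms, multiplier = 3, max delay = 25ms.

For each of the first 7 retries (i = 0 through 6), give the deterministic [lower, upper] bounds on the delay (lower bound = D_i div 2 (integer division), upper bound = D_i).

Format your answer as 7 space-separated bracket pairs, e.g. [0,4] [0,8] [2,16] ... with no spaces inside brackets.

Answer: [0,1] [1,3] [4,9] [12,25] [12,25] [12,25] [12,25]

Derivation:
Computing bounds per retry:
  i=0: D_i=min(1*3^0,25)=1, bounds=[0,1]
  i=1: D_i=min(1*3^1,25)=3, bounds=[1,3]
  i=2: D_i=min(1*3^2,25)=9, bounds=[4,9]
  i=3: D_i=min(1*3^3,25)=25, bounds=[12,25]
  i=4: D_i=min(1*3^4,25)=25, bounds=[12,25]
  i=5: D_i=min(1*3^5,25)=25, bounds=[12,25]
  i=6: D_i=min(1*3^6,25)=25, bounds=[12,25]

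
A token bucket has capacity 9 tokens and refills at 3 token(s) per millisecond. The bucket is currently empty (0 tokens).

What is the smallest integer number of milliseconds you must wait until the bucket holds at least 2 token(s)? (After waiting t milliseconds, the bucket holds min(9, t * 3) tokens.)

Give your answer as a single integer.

Answer: 1

Derivation:
Need t * 3 >= 2, so t >= 2/3.
Smallest integer t = ceil(2/3) = 1.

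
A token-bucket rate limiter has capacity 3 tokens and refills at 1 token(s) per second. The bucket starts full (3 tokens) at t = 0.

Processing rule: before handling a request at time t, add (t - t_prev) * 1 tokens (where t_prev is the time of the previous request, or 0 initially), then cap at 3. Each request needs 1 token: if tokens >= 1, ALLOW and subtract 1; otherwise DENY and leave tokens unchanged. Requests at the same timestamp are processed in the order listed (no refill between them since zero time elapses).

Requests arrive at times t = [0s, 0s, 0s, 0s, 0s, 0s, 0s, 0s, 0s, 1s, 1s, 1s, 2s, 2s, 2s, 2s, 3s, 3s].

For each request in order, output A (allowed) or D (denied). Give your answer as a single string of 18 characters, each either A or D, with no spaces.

Simulating step by step:
  req#1 t=0s: ALLOW
  req#2 t=0s: ALLOW
  req#3 t=0s: ALLOW
  req#4 t=0s: DENY
  req#5 t=0s: DENY
  req#6 t=0s: DENY
  req#7 t=0s: DENY
  req#8 t=0s: DENY
  req#9 t=0s: DENY
  req#10 t=1s: ALLOW
  req#11 t=1s: DENY
  req#12 t=1s: DENY
  req#13 t=2s: ALLOW
  req#14 t=2s: DENY
  req#15 t=2s: DENY
  req#16 t=2s: DENY
  req#17 t=3s: ALLOW
  req#18 t=3s: DENY

Answer: AAADDDDDDADDADDDAD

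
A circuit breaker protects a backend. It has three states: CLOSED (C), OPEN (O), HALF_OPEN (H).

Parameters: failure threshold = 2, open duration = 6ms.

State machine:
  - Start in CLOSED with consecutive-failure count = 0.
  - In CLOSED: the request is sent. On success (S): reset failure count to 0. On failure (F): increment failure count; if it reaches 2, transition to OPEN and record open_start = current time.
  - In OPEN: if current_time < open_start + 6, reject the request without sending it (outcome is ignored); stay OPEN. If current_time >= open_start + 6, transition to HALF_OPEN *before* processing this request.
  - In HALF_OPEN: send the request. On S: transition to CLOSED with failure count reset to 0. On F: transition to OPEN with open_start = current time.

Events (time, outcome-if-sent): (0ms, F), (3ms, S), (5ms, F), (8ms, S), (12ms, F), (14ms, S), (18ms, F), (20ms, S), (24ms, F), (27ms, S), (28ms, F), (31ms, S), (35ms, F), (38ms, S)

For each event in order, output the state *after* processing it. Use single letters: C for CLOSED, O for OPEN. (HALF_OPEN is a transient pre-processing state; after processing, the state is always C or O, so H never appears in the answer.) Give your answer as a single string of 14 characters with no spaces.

State after each event:
  event#1 t=0ms outcome=F: state=CLOSED
  event#2 t=3ms outcome=S: state=CLOSED
  event#3 t=5ms outcome=F: state=CLOSED
  event#4 t=8ms outcome=S: state=CLOSED
  event#5 t=12ms outcome=F: state=CLOSED
  event#6 t=14ms outcome=S: state=CLOSED
  event#7 t=18ms outcome=F: state=CLOSED
  event#8 t=20ms outcome=S: state=CLOSED
  event#9 t=24ms outcome=F: state=CLOSED
  event#10 t=27ms outcome=S: state=CLOSED
  event#11 t=28ms outcome=F: state=CLOSED
  event#12 t=31ms outcome=S: state=CLOSED
  event#13 t=35ms outcome=F: state=CLOSED
  event#14 t=38ms outcome=S: state=CLOSED

Answer: CCCCCCCCCCCCCC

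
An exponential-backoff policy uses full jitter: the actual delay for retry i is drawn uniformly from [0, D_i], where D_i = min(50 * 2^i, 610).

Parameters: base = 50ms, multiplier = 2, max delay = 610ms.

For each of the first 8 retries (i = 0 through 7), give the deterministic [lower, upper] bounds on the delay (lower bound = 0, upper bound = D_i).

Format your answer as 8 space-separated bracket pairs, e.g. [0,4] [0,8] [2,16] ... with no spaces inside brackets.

Answer: [0,50] [0,100] [0,200] [0,400] [0,610] [0,610] [0,610] [0,610]

Derivation:
Computing bounds per retry:
  i=0: D_i=min(50*2^0,610)=50, bounds=[0,50]
  i=1: D_i=min(50*2^1,610)=100, bounds=[0,100]
  i=2: D_i=min(50*2^2,610)=200, bounds=[0,200]
  i=3: D_i=min(50*2^3,610)=400, bounds=[0,400]
  i=4: D_i=min(50*2^4,610)=610, bounds=[0,610]
  i=5: D_i=min(50*2^5,610)=610, bounds=[0,610]
  i=6: D_i=min(50*2^6,610)=610, bounds=[0,610]
  i=7: D_i=min(50*2^7,610)=610, bounds=[0,610]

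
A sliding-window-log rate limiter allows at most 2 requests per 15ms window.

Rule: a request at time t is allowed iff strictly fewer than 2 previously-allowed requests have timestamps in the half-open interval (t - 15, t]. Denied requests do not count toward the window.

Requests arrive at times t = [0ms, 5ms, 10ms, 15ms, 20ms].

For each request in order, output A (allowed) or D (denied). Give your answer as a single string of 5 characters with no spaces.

Tracking allowed requests in the window:
  req#1 t=0ms: ALLOW
  req#2 t=5ms: ALLOW
  req#3 t=10ms: DENY
  req#4 t=15ms: ALLOW
  req#5 t=20ms: ALLOW

Answer: AADAA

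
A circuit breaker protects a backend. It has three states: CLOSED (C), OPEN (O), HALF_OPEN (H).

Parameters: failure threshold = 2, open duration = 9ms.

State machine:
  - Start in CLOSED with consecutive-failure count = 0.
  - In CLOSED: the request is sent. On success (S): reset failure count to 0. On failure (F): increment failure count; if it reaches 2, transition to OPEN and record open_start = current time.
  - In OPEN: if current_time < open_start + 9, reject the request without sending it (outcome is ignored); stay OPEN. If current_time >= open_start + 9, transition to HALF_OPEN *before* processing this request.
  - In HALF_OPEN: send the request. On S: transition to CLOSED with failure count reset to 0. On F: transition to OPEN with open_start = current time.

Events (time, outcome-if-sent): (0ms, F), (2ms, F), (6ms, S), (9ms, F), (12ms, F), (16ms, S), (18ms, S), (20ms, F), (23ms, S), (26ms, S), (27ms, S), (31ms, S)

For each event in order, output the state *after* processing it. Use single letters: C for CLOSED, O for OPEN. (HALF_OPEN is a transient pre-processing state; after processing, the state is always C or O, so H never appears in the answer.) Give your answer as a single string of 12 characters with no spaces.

State after each event:
  event#1 t=0ms outcome=F: state=CLOSED
  event#2 t=2ms outcome=F: state=OPEN
  event#3 t=6ms outcome=S: state=OPEN
  event#4 t=9ms outcome=F: state=OPEN
  event#5 t=12ms outcome=F: state=OPEN
  event#6 t=16ms outcome=S: state=OPEN
  event#7 t=18ms outcome=S: state=OPEN
  event#8 t=20ms outcome=F: state=OPEN
  event#9 t=23ms outcome=S: state=CLOSED
  event#10 t=26ms outcome=S: state=CLOSED
  event#11 t=27ms outcome=S: state=CLOSED
  event#12 t=31ms outcome=S: state=CLOSED

Answer: COOOOOOOCCCC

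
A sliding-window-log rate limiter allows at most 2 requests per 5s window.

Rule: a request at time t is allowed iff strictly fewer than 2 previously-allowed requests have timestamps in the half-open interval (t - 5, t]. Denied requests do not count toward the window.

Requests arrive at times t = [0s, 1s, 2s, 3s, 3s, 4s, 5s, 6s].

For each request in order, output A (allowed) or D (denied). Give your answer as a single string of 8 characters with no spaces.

Tracking allowed requests in the window:
  req#1 t=0s: ALLOW
  req#2 t=1s: ALLOW
  req#3 t=2s: DENY
  req#4 t=3s: DENY
  req#5 t=3s: DENY
  req#6 t=4s: DENY
  req#7 t=5s: ALLOW
  req#8 t=6s: ALLOW

Answer: AADDDDAA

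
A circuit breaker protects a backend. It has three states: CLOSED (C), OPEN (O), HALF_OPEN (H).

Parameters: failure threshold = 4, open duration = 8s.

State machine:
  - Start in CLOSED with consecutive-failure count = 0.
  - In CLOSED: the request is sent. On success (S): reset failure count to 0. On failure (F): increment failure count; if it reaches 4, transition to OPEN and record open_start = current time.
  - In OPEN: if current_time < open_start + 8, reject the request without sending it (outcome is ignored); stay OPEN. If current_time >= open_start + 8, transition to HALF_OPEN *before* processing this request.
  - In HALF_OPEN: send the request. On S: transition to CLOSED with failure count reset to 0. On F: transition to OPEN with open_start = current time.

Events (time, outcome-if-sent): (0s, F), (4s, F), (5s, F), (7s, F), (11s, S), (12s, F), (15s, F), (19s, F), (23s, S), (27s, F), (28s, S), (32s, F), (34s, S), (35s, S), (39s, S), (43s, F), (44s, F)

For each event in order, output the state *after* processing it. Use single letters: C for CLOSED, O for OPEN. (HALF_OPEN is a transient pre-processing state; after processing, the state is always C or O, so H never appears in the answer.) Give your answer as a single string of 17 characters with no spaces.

Answer: CCCOOOOOCCCCCCCCC

Derivation:
State after each event:
  event#1 t=0s outcome=F: state=CLOSED
  event#2 t=4s outcome=F: state=CLOSED
  event#3 t=5s outcome=F: state=CLOSED
  event#4 t=7s outcome=F: state=OPEN
  event#5 t=11s outcome=S: state=OPEN
  event#6 t=12s outcome=F: state=OPEN
  event#7 t=15s outcome=F: state=OPEN
  event#8 t=19s outcome=F: state=OPEN
  event#9 t=23s outcome=S: state=CLOSED
  event#10 t=27s outcome=F: state=CLOSED
  event#11 t=28s outcome=S: state=CLOSED
  event#12 t=32s outcome=F: state=CLOSED
  event#13 t=34s outcome=S: state=CLOSED
  event#14 t=35s outcome=S: state=CLOSED
  event#15 t=39s outcome=S: state=CLOSED
  event#16 t=43s outcome=F: state=CLOSED
  event#17 t=44s outcome=F: state=CLOSED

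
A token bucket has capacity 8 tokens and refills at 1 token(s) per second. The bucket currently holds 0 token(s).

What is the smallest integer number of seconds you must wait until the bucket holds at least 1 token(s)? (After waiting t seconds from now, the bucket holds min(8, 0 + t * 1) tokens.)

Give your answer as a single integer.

Need 0 + t * 1 >= 1, so t >= 1/1.
Smallest integer t = ceil(1/1) = 1.

Answer: 1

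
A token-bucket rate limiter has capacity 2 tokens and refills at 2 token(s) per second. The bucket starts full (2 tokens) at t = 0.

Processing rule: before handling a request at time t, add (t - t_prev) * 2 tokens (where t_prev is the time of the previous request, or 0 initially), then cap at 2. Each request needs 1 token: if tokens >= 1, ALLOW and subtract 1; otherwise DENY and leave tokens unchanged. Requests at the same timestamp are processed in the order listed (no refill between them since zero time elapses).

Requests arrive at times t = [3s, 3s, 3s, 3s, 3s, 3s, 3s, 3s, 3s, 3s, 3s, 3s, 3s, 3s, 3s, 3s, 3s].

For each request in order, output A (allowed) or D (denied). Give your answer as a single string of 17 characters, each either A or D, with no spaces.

Simulating step by step:
  req#1 t=3s: ALLOW
  req#2 t=3s: ALLOW
  req#3 t=3s: DENY
  req#4 t=3s: DENY
  req#5 t=3s: DENY
  req#6 t=3s: DENY
  req#7 t=3s: DENY
  req#8 t=3s: DENY
  req#9 t=3s: DENY
  req#10 t=3s: DENY
  req#11 t=3s: DENY
  req#12 t=3s: DENY
  req#13 t=3s: DENY
  req#14 t=3s: DENY
  req#15 t=3s: DENY
  req#16 t=3s: DENY
  req#17 t=3s: DENY

Answer: AADDDDDDDDDDDDDDD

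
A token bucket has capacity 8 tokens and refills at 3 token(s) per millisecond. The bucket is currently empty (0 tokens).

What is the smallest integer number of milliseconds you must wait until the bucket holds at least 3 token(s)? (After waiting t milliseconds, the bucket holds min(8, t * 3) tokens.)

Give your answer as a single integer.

Answer: 1

Derivation:
Need t * 3 >= 3, so t >= 3/3.
Smallest integer t = ceil(3/3) = 1.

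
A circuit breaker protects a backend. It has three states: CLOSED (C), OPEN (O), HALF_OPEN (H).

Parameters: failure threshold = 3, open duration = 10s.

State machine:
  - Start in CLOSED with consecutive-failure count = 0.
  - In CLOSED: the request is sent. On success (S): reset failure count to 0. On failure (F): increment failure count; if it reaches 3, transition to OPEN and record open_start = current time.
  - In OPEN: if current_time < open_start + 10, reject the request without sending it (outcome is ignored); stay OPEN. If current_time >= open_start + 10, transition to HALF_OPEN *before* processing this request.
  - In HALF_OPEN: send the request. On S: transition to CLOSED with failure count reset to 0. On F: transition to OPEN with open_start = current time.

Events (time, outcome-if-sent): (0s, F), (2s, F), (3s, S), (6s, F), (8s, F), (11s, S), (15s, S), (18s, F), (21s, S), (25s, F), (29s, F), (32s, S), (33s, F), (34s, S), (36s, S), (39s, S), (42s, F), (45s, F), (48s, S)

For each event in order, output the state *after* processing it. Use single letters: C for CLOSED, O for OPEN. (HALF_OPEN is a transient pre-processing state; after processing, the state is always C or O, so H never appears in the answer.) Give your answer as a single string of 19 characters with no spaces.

State after each event:
  event#1 t=0s outcome=F: state=CLOSED
  event#2 t=2s outcome=F: state=CLOSED
  event#3 t=3s outcome=S: state=CLOSED
  event#4 t=6s outcome=F: state=CLOSED
  event#5 t=8s outcome=F: state=CLOSED
  event#6 t=11s outcome=S: state=CLOSED
  event#7 t=15s outcome=S: state=CLOSED
  event#8 t=18s outcome=F: state=CLOSED
  event#9 t=21s outcome=S: state=CLOSED
  event#10 t=25s outcome=F: state=CLOSED
  event#11 t=29s outcome=F: state=CLOSED
  event#12 t=32s outcome=S: state=CLOSED
  event#13 t=33s outcome=F: state=CLOSED
  event#14 t=34s outcome=S: state=CLOSED
  event#15 t=36s outcome=S: state=CLOSED
  event#16 t=39s outcome=S: state=CLOSED
  event#17 t=42s outcome=F: state=CLOSED
  event#18 t=45s outcome=F: state=CLOSED
  event#19 t=48s outcome=S: state=CLOSED

Answer: CCCCCCCCCCCCCCCCCCC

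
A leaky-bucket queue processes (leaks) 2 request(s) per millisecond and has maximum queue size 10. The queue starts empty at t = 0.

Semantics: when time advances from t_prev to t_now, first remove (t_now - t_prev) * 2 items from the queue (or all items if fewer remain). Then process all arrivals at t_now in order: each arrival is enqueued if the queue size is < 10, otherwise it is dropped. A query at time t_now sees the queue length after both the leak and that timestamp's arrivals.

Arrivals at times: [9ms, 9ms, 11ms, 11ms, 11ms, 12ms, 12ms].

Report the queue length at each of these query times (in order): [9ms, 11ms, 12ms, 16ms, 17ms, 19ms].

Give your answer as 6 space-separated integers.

Answer: 2 3 3 0 0 0

Derivation:
Queue lengths at query times:
  query t=9ms: backlog = 2
  query t=11ms: backlog = 3
  query t=12ms: backlog = 3
  query t=16ms: backlog = 0
  query t=17ms: backlog = 0
  query t=19ms: backlog = 0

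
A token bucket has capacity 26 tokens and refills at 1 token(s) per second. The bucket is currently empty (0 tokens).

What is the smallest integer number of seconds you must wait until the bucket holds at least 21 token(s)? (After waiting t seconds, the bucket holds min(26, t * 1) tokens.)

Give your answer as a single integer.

Answer: 21

Derivation:
Need t * 1 >= 21, so t >= 21/1.
Smallest integer t = ceil(21/1) = 21.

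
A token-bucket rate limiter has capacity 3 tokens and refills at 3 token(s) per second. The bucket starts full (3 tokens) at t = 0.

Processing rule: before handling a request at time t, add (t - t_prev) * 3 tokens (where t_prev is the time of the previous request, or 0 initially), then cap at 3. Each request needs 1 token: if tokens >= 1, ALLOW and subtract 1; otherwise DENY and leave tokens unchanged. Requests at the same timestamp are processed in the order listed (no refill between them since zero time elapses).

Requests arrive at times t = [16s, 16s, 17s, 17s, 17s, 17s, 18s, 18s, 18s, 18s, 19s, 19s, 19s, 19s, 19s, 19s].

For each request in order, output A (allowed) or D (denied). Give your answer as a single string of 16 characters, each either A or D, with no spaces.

Answer: AAAAADAAADAAADDD

Derivation:
Simulating step by step:
  req#1 t=16s: ALLOW
  req#2 t=16s: ALLOW
  req#3 t=17s: ALLOW
  req#4 t=17s: ALLOW
  req#5 t=17s: ALLOW
  req#6 t=17s: DENY
  req#7 t=18s: ALLOW
  req#8 t=18s: ALLOW
  req#9 t=18s: ALLOW
  req#10 t=18s: DENY
  req#11 t=19s: ALLOW
  req#12 t=19s: ALLOW
  req#13 t=19s: ALLOW
  req#14 t=19s: DENY
  req#15 t=19s: DENY
  req#16 t=19s: DENY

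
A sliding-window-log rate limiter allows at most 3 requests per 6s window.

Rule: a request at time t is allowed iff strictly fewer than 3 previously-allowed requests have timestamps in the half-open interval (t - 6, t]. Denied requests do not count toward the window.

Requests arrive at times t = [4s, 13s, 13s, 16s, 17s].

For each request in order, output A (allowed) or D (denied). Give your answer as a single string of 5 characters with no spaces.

Answer: AAAAD

Derivation:
Tracking allowed requests in the window:
  req#1 t=4s: ALLOW
  req#2 t=13s: ALLOW
  req#3 t=13s: ALLOW
  req#4 t=16s: ALLOW
  req#5 t=17s: DENY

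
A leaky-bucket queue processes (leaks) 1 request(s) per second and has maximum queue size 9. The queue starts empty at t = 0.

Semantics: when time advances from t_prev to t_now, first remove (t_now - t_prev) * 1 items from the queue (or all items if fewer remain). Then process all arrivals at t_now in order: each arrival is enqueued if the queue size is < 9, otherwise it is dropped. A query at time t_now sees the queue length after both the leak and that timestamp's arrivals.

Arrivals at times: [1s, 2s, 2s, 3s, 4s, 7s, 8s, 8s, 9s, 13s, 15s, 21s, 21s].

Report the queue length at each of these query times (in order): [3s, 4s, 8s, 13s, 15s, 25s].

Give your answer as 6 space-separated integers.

Answer: 2 2 2 1 1 0

Derivation:
Queue lengths at query times:
  query t=3s: backlog = 2
  query t=4s: backlog = 2
  query t=8s: backlog = 2
  query t=13s: backlog = 1
  query t=15s: backlog = 1
  query t=25s: backlog = 0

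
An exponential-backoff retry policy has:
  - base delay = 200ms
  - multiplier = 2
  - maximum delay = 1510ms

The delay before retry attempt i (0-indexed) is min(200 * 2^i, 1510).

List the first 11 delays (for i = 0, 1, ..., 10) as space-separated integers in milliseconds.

Computing each delay:
  i=0: min(200*2^0, 1510) = 200
  i=1: min(200*2^1, 1510) = 400
  i=2: min(200*2^2, 1510) = 800
  i=3: min(200*2^3, 1510) = 1510
  i=4: min(200*2^4, 1510) = 1510
  i=5: min(200*2^5, 1510) = 1510
  i=6: min(200*2^6, 1510) = 1510
  i=7: min(200*2^7, 1510) = 1510
  i=8: min(200*2^8, 1510) = 1510
  i=9: min(200*2^9, 1510) = 1510
  i=10: min(200*2^10, 1510) = 1510

Answer: 200 400 800 1510 1510 1510 1510 1510 1510 1510 1510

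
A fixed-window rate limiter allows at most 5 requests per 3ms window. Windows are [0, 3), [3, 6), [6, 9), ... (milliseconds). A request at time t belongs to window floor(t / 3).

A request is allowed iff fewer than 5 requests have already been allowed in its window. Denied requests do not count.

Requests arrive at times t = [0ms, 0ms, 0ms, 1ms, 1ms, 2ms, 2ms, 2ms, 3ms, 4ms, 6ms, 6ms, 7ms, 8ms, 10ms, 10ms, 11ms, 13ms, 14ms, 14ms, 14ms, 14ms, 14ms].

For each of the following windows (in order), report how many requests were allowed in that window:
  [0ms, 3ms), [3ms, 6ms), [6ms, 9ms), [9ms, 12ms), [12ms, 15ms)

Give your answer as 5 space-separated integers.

Answer: 5 2 4 3 5

Derivation:
Processing requests:
  req#1 t=0ms (window 0): ALLOW
  req#2 t=0ms (window 0): ALLOW
  req#3 t=0ms (window 0): ALLOW
  req#4 t=1ms (window 0): ALLOW
  req#5 t=1ms (window 0): ALLOW
  req#6 t=2ms (window 0): DENY
  req#7 t=2ms (window 0): DENY
  req#8 t=2ms (window 0): DENY
  req#9 t=3ms (window 1): ALLOW
  req#10 t=4ms (window 1): ALLOW
  req#11 t=6ms (window 2): ALLOW
  req#12 t=6ms (window 2): ALLOW
  req#13 t=7ms (window 2): ALLOW
  req#14 t=8ms (window 2): ALLOW
  req#15 t=10ms (window 3): ALLOW
  req#16 t=10ms (window 3): ALLOW
  req#17 t=11ms (window 3): ALLOW
  req#18 t=13ms (window 4): ALLOW
  req#19 t=14ms (window 4): ALLOW
  req#20 t=14ms (window 4): ALLOW
  req#21 t=14ms (window 4): ALLOW
  req#22 t=14ms (window 4): ALLOW
  req#23 t=14ms (window 4): DENY

Allowed counts by window: 5 2 4 3 5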